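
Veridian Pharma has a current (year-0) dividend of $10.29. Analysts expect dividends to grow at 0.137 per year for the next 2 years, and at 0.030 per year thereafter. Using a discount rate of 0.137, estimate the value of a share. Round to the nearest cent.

Two-stage DDM. Project D₁…D_2 at 0.137, terminal growth 0.03, discount at r = 0.137.
D_1 = 11.6997
D_2 = 13.3026
Terminal value at t=2: TV = D_3/(r−g) = 13.7017/(0.137−0.03) = 128.0530
P₀ = 11.6997/(1+0.137)^1 + 13.3026/(1+0.137)^2 + 128.0530/(1+0.137)^2 = 119.6333

$119.63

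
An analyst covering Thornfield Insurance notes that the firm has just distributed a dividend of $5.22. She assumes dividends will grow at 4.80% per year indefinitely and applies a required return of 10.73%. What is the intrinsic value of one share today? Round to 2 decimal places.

$92.25

Gordon growth model: P₀ = D₁/(r − g). D₁ = 5.22 × (1 + 0.048) = 5.4706.
P₀ = 5.4706 / (0.1073 − 0.048) = 5.4706 / 0.0593 = 92.2523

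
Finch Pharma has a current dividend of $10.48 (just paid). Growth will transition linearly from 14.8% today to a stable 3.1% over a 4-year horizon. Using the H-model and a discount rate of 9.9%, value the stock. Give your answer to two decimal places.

$194.96

H-model: P₀ = D₀[(1+g_L) + H(g_S−g_L)]/(r−g_L), with H = 4/2 = 2.
P₀ = 10.48 × [(1+0.031) + 2×(0.148−0.031)] / (0.099−0.031)
   = 10.48 × 1.2650 / 0.068 = 194.9588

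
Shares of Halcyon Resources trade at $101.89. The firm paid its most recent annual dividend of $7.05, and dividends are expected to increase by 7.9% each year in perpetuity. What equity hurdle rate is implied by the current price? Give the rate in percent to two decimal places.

Rearranging the constant-growth DDM: r = D₁/P₀ + g.
D₁ = 7.05 × (1 + 0.079) = 7.6069.
r = 7.6069 / 101.89 + 0.079 = 0.07466 + 0.079 = 0.15366

15.37%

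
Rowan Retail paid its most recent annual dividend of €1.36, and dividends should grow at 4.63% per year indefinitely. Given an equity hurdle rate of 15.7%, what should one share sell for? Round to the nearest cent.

€12.85

Gordon growth model: P₀ = D₁/(r − g). D₁ = 1.36 × (1 + 0.0463) = 1.4230.
P₀ = 1.4230 / (0.157 − 0.0463) = 1.4230 / 0.1107 = 12.8543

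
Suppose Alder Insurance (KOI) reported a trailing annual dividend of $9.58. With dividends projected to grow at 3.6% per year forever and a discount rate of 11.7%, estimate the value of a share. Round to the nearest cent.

$122.53

Gordon growth model: P₀ = D₁/(r − g). D₁ = 9.58 × (1 + 0.036) = 9.9249.
P₀ = 9.9249 / (0.117 − 0.036) = 9.9249 / 0.081 = 122.5294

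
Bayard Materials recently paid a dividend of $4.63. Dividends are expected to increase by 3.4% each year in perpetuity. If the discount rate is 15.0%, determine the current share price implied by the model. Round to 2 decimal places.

Gordon growth model: P₀ = D₁/(r − g). D₁ = 4.63 × (1 + 0.034) = 4.7874.
P₀ = 4.7874 / (0.15 − 0.034) = 4.7874 / 0.116 = 41.2709

$41.27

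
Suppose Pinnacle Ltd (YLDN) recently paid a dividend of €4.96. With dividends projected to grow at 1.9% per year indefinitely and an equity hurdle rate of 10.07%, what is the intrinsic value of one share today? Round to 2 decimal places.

Gordon growth model: P₀ = D₁/(r − g). D₁ = 4.96 × (1 + 0.019) = 5.0542.
P₀ = 5.0542 / (0.1007 − 0.019) = 5.0542 / 0.0817 = 61.8634

€61.86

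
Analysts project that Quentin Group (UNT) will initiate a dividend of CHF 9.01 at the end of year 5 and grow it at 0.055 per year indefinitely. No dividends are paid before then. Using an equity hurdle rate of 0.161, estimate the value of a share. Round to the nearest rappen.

Deferred-dividend DDM. At t=4 the remaining stream is a growing perpetuity with first payment D_5 = 9.01.
V_4 = D_5/(r−g) = 9.01/(0.161−0.055) = 85.0000
P₀ = V_4/(1+r)^4 = 85.0000/(1+0.161)^4 = 46.7832

CHF 46.78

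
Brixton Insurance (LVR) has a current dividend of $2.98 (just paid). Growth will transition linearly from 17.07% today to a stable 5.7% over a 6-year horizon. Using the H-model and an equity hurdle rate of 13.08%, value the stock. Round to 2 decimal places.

$56.45

H-model: P₀ = D₀[(1+g_L) + H(g_S−g_L)]/(r−g_L), with H = 6/2 = 3.
P₀ = 2.98 × [(1+0.057) + 3×(0.1707−0.057)] / (0.1308−0.057)
   = 2.98 × 1.3981 / 0.0738 = 56.4544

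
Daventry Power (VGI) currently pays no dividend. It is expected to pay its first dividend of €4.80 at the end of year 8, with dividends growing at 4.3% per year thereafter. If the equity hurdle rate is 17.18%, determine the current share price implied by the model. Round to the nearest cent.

Deferred-dividend DDM. At t=7 the remaining stream is a growing perpetuity with first payment D_8 = 4.80.
V_7 = D_8/(r−g) = 4.80/(0.1718−0.043) = 37.2671
P₀ = V_7/(1+r)^7 = 37.2671/(1+0.1718)^7 = 12.2843

€12.28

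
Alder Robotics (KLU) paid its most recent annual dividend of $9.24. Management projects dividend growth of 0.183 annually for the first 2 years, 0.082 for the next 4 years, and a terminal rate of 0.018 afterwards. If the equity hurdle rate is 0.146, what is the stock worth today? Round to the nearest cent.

$115.80

Three-stage DDM. Project D₁…D_6; terminal Gordon value at t=6 with g = 0.018; discount at r = 0.146.
D_1 = 10.9309
D_2 = 12.9313
D_3 = 13.9916
D_4 = 15.1390
D_5 = 16.3804
D_6 = 17.7235
TV_6 = 18.0426/(0.146−0.018) = 140.9575
P₀ = Σ Dₜ/(1+r)ᵗ + TV_6/(1+r)^6 = 115.7968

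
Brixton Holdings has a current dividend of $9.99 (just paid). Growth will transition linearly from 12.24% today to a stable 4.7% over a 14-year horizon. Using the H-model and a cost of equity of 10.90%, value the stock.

H-model: P₀ = D₀[(1+g_L) + H(g_S−g_L)]/(r−g_L), with H = 14/2 = 7.
P₀ = 9.99 × [(1+0.047) + 7×(0.1224−0.047)] / (0.109−0.047)
   = 9.99 × 1.5748 / 0.062 = 253.7460

$253.75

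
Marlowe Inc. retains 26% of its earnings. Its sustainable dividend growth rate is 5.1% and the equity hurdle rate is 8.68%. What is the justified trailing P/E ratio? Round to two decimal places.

21.72

Payout ratio b = 1 − 0.26 = 0.74.
Justified trailing P/E = b(1+g)/(r−g) = 0.74×(1+0.051)/(0.0868−0.051) = 21.7246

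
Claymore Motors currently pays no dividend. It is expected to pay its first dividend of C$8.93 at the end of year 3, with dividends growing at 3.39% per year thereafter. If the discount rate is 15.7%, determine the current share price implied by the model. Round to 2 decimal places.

C$54.19

Deferred-dividend DDM. At t=2 the remaining stream is a growing perpetuity with first payment D_3 = 8.93.
V_2 = D_3/(r−g) = 8.93/(0.157−0.0339) = 72.5426
P₀ = V_2/(1+r)^2 = 72.5426/(1+0.157)^2 = 54.1909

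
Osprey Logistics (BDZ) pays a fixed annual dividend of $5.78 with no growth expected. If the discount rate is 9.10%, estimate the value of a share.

Zero-growth DDM (perpetuity): P₀ = D/r = 5.78 / 0.091 = 63.5165

$63.52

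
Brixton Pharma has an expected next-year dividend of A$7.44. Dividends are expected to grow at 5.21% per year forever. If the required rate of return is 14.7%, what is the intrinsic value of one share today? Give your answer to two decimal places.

A$78.40

Gordon growth model: P₀ = D₁/(r − g), with D₁ = 7.44 given directly.
P₀ = 7.4400 / (0.147 − 0.0521) = 7.4400 / 0.0949 = 78.3983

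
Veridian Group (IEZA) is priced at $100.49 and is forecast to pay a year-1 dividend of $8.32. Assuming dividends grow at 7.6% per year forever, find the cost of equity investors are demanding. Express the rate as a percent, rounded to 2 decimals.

15.88%

Rearranging the constant-growth DDM: r = D₁/P₀ + g.
r = 8.3200 / 100.49 + 0.076 = 0.08279 + 0.076 = 0.15879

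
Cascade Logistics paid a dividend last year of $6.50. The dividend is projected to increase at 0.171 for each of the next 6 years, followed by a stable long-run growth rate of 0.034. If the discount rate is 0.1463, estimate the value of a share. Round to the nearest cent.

Two-stage DDM. Project D₁…D_6 at 0.171, terminal growth 0.034, discount at r = 0.1463.
D_1 = 7.6115
D_2 = 8.9131
D_3 = 10.4372
D_4 = 12.2220
D_5 = 14.3119
D_6 = 16.7593
Terminal value at t=6: TV = D_7/(r−g) = 17.3291/(0.1463−0.034) = 154.3105
P₀ = 7.6115/(1+0.1463)^1 + 8.9131/(1+0.1463)^2 + 10.4372/(1+0.1463)^3 + 12.2220/(1+0.1463)^4 + 14.3119/(1+0.1463)^5 + 16.7593/(1+0.1463)^6 + 154.3105/(1+0.1463)^6 = 110.0643

$110.06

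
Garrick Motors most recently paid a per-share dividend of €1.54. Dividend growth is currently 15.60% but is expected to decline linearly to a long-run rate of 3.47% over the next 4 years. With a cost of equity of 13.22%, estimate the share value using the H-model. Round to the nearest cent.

€20.17

H-model: P₀ = D₀[(1+g_L) + H(g_S−g_L)]/(r−g_L), with H = 4/2 = 2.
P₀ = 1.54 × [(1+0.0347) + 2×(0.156−0.0347)] / (0.1322−0.0347)
   = 1.54 × 1.2773 / 0.0975 = 20.1748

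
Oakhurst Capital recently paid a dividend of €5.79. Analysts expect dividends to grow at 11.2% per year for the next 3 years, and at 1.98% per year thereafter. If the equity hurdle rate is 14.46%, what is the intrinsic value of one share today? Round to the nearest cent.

€59.78

Two-stage DDM. Project D₁…D_3 at 0.112, terminal growth 0.0198, discount at r = 0.1446.
D_1 = 6.4385
D_2 = 7.1596
D_3 = 7.9615
Terminal value at t=3: TV = D_4/(r−g) = 8.1191/(0.1446−0.0198) = 65.0569
P₀ = 6.4385/(1+0.1446)^1 + 7.1596/(1+0.1446)^2 + 7.9615/(1+0.1446)^3 + 65.0569/(1+0.1446)^3 = 59.7835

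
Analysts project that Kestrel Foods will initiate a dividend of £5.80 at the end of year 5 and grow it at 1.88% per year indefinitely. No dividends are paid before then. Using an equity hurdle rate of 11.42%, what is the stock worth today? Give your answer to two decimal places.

Deferred-dividend DDM. At t=4 the remaining stream is a growing perpetuity with first payment D_5 = 5.80.
V_4 = D_5/(r−g) = 5.80/(0.1142−0.0188) = 60.7966
P₀ = V_4/(1+r)^4 = 60.7966/(1+0.1142)^4 = 39.4482

£39.45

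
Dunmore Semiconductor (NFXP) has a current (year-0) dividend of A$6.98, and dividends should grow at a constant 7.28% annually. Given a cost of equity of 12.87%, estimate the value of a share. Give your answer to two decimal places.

Gordon growth model: P₀ = D₁/(r − g). D₁ = 6.98 × (1 + 0.0728) = 7.4881.
P₀ = 7.4881 / (0.1287 − 0.0728) = 7.4881 / 0.0559 = 133.9561

A$133.96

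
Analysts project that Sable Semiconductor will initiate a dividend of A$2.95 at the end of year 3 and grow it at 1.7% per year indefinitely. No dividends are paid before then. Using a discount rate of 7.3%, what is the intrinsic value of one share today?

A$45.75

Deferred-dividend DDM. At t=2 the remaining stream is a growing perpetuity with first payment D_3 = 2.95.
V_2 = D_3/(r−g) = 2.95/(0.073−0.017) = 52.6786
P₀ = V_2/(1+r)^2 = 52.6786/(1+0.073)^2 = 45.7546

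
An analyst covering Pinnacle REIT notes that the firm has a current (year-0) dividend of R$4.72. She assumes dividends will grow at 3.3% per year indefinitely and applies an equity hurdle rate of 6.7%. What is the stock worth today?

R$143.40

Gordon growth model: P₀ = D₁/(r − g). D₁ = 4.72 × (1 + 0.033) = 4.8758.
P₀ = 4.8758 / (0.067 − 0.033) = 4.8758 / 0.034 = 143.4047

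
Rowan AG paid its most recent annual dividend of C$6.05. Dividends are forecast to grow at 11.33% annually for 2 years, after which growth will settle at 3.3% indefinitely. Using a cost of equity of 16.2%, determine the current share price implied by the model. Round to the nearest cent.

Two-stage DDM. Project D₁…D_2 at 0.1133, terminal growth 0.033, discount at r = 0.162.
D_1 = 6.7355
D_2 = 7.4986
Terminal value at t=2: TV = D_3/(r−g) = 7.7460/(0.162−0.033) = 60.0469
P₀ = 6.7355/(1+0.162)^1 + 7.4986/(1+0.162)^2 + 60.0469/(1+0.162)^2 = 55.8211

C$55.82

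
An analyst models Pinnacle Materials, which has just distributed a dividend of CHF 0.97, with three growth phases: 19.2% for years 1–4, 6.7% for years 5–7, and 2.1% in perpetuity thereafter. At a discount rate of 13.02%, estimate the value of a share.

CHF 17.10

Three-stage DDM. Project D₁…D_7; terminal Gordon value at t=7 with g = 0.021; discount at r = 0.1302.
D_1 = 1.1562
D_2 = 1.3782
D_3 = 1.6429
D_4 = 1.9583
D_5 = 2.0895
D_6 = 2.2295
D_7 = 2.3789
TV_7 = 2.4288/(0.1302−0.021) = 22.2420
P₀ = Σ Dₜ/(1+r)ᵗ + TV_7/(1+r)^7 = 17.0954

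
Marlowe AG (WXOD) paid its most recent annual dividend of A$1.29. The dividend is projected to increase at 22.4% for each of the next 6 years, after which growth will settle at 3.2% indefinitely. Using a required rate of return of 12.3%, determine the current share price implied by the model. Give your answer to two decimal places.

A$35.10

Two-stage DDM. Project D₁…D_6 at 0.224, terminal growth 0.032, discount at r = 0.123.
D_1 = 1.5790
D_2 = 1.9326
D_3 = 2.3656
D_4 = 2.8954
D_5 = 3.5440
D_6 = 4.3379
Terminal value at t=6: TV = D_7/(r−g) = 4.4767/(0.123−0.032) = 49.1945
P₀ = 1.5790/(1+0.123)^1 + 1.9326/(1+0.123)^2 + 2.3656/(1+0.123)^3 + 2.8954/(1+0.123)^4 + 3.5440/(1+0.123)^5 + 4.3379/(1+0.123)^6 + 49.1945/(1+0.123)^6 = 35.1029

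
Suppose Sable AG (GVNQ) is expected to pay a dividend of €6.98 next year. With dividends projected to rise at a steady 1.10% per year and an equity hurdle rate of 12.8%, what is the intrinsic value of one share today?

€59.66

Gordon growth model: P₀ = D₁/(r − g), with D₁ = 6.98 given directly.
P₀ = 6.9800 / (0.128 − 0.011) = 6.9800 / 0.117 = 59.6581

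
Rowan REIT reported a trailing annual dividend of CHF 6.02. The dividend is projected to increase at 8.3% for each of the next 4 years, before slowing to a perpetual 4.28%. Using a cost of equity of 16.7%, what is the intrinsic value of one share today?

Two-stage DDM. Project D₁…D_4 at 0.083, terminal growth 0.0428, discount at r = 0.167.
D_1 = 6.5197
D_2 = 7.0608
D_3 = 7.6468
D_4 = 8.2815
Terminal value at t=4: TV = D_5/(r−g) = 8.6360/(0.167−0.0428) = 69.5328
P₀ = 6.5197/(1+0.167)^1 + 7.0608/(1+0.167)^2 + 7.6468/(1+0.167)^3 + 8.2815/(1+0.167)^4 + 69.5328/(1+0.167)^4 = 57.5369

CHF 57.54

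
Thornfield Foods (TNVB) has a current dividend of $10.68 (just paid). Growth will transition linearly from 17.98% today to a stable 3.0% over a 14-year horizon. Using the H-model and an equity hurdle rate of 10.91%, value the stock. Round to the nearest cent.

H-model: P₀ = D₀[(1+g_L) + H(g_S−g_L)]/(r−g_L), with H = 14/2 = 7.
P₀ = 10.68 × [(1+0.03) + 7×(0.1798−0.03)] / (0.1091−0.03)
   = 10.68 × 2.0786 / 0.0791 = 280.6504

$280.65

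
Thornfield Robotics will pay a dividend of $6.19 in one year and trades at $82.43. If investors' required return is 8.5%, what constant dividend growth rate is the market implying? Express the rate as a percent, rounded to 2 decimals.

From P₀ = D₁/(r − g), the implied growth is g = r − D₁/P₀.
g = 0.085 − 6.19/82.43 = 0.085 − 0.07509 = 0.00991

0.99%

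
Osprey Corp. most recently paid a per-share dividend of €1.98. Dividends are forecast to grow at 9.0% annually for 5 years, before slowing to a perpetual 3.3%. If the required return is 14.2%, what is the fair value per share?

Two-stage DDM. Project D₁…D_5 at 0.09, terminal growth 0.033, discount at r = 0.142.
D_1 = 2.1582
D_2 = 2.3524
D_3 = 2.5642
D_4 = 2.7949
D_5 = 3.0465
Terminal value at t=5: TV = D_6/(r−g) = 3.1470/(0.142−0.033) = 28.8716
P₀ = 2.1582/(1+0.142)^1 + 2.3524/(1+0.142)^2 + 2.5642/(1+0.142)^3 + 2.7949/(1+0.142)^4 + 3.0465/(1+0.142)^5 + 28.8716/(1+0.142)^5 = 23.4912

€23.49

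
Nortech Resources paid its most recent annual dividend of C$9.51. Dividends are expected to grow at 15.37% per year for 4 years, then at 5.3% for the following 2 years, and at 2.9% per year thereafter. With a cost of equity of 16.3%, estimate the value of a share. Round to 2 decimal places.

Three-stage DDM. Project D₁…D_6; terminal Gordon value at t=6 with g = 0.029; discount at r = 0.163.
D_1 = 10.9717
D_2 = 12.6580
D_3 = 14.6036
D_4 = 16.8481
D_5 = 17.7411
D_6 = 18.6814
TV_6 = 19.2231/(0.163−0.029) = 143.4562
P₀ = Σ Dₜ/(1+r)ᵗ + TV_6/(1+r)^6 = 111.1487

C$111.15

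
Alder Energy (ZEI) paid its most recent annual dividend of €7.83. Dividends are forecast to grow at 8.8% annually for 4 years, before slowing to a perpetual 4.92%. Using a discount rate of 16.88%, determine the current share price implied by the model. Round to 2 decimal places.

€77.84

Two-stage DDM. Project D₁…D_4 at 0.088, terminal growth 0.0492, discount at r = 0.1688.
D_1 = 8.5190
D_2 = 9.2687
D_3 = 10.0844
D_4 = 10.9718
Terminal value at t=4: TV = D_5/(r−g) = 11.5116/(0.1688−0.0492) = 96.2508
P₀ = 8.5190/(1+0.1688)^1 + 9.2687/(1+0.1688)^2 + 10.0844/(1+0.1688)^3 + 10.9718/(1+0.1688)^4 + 96.2508/(1+0.1688)^4 = 77.8440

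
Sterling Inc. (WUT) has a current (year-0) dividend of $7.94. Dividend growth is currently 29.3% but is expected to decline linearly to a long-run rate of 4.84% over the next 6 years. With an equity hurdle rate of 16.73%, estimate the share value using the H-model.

$119.01

H-model: P₀ = D₀[(1+g_L) + H(g_S−g_L)]/(r−g_L), with H = 6/2 = 3.
P₀ = 7.94 × [(1+0.0484) + 3×(0.293−0.0484)] / (0.1673−0.0484)
   = 7.94 × 1.7822 / 0.1189 = 119.0132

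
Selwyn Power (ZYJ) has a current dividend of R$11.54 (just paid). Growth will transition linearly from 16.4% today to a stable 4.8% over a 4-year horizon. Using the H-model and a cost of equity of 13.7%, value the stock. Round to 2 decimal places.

R$165.97

H-model: P₀ = D₀[(1+g_L) + H(g_S−g_L)]/(r−g_L), with H = 4/2 = 2.
P₀ = 11.54 × [(1+0.048) + 2×(0.164−0.048)] / (0.137−0.048)
   = 11.54 × 1.2800 / 0.089 = 165.9685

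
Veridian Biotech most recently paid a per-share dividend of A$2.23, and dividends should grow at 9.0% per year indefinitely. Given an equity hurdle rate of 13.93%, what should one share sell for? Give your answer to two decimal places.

Gordon growth model: P₀ = D₁/(r − g). D₁ = 2.23 × (1 + 0.09) = 2.4307.
P₀ = 2.4307 / (0.1393 − 0.09) = 2.4307 / 0.0493 = 49.3043

A$49.30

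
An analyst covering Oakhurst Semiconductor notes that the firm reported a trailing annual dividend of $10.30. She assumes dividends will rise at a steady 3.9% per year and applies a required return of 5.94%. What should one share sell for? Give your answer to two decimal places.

$524.59

Gordon growth model: P₀ = D₁/(r − g). D₁ = 10.30 × (1 + 0.039) = 10.7017.
P₀ = 10.7017 / (0.0594 − 0.039) = 10.7017 / 0.0204 = 524.5931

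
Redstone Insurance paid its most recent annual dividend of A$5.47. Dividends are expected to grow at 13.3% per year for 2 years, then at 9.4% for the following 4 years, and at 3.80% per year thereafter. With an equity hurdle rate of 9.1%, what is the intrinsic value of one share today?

Three-stage DDM. Project D₁…D_6; terminal Gordon value at t=6 with g = 0.038; discount at r = 0.091.
D_1 = 6.1975
D_2 = 7.0218
D_3 = 7.6818
D_4 = 8.4039
D_5 = 9.1939
D_6 = 10.0581
TV_6 = 10.4403/(0.091−0.038) = 196.9872
P₀ = Σ Dₜ/(1+r)ᵗ + TV_6/(1+r)^6 = 152.1521

A$152.15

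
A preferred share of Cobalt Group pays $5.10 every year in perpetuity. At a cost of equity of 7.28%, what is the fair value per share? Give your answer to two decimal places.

Zero-growth DDM (perpetuity): P₀ = D/r = 5.10 / 0.0728 = 70.0549

$70.05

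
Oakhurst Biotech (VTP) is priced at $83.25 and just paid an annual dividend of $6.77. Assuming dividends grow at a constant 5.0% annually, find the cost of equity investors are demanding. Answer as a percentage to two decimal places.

Rearranging the constant-growth DDM: r = D₁/P₀ + g.
D₁ = 6.77 × (1 + 0.05) = 7.1085.
r = 7.1085 / 83.25 + 0.05 = 0.08539 + 0.05 = 0.13539

13.54%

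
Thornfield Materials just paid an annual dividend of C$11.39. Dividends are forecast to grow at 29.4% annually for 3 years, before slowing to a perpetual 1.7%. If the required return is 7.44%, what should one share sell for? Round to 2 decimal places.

C$402.70

Two-stage DDM. Project D₁…D_3 at 0.294, terminal growth 0.017, discount at r = 0.0744.
D_1 = 14.7387
D_2 = 19.0718
D_3 = 24.6789
Terminal value at t=3: TV = D_4/(r−g) = 25.0985/(0.0744−0.017) = 437.2558
P₀ = 14.7387/(1+0.0744)^1 + 19.0718/(1+0.0744)^2 + 24.6789/(1+0.0744)^3 + 437.2558/(1+0.0744)^3 = 402.7025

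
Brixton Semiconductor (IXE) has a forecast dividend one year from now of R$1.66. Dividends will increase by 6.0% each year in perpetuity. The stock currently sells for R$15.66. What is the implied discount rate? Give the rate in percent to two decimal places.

Rearranging the constant-growth DDM: r = D₁/P₀ + g.
r = 1.6600 / 15.66 + 0.06 = 0.10600 + 0.06 = 0.16600

16.60%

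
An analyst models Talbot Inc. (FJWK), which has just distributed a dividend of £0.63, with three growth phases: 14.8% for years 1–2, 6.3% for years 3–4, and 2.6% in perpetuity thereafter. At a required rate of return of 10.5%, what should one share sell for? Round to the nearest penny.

Three-stage DDM. Project D₁…D_4; terminal Gordon value at t=4 with g = 0.026; discount at r = 0.105.
D_1 = 0.7232
D_2 = 0.8303
D_3 = 0.8826
D_4 = 0.9382
TV_4 = 0.9626/(0.105−0.026) = 12.1846
P₀ = Σ Dₜ/(1+r)ᵗ + TV_4/(1+r)^4 = 10.7906

£10.79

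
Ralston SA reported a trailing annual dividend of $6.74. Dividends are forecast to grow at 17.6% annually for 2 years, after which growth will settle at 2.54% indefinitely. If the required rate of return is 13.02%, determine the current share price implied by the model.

$85.71

Two-stage DDM. Project D₁…D_2 at 0.176, terminal growth 0.0254, discount at r = 0.1302.
D_1 = 7.9262
D_2 = 9.3213
Terminal value at t=2: TV = D_3/(r−g) = 9.5580/(0.1302−0.0254) = 91.2025
P₀ = 7.9262/(1+0.1302)^1 + 9.3213/(1+0.1302)^2 + 91.2025/(1+0.1302)^2 = 85.7101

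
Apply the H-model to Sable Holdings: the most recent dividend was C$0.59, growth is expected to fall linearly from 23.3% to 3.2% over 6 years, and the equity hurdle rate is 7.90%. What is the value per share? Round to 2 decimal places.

C$20.52

H-model: P₀ = D₀[(1+g_L) + H(g_S−g_L)]/(r−g_L), with H = 6/2 = 3.
P₀ = 0.59 × [(1+0.032) + 3×(0.233−0.032)] / (0.079−0.032)
   = 0.59 × 1.6350 / 0.047 = 20.5245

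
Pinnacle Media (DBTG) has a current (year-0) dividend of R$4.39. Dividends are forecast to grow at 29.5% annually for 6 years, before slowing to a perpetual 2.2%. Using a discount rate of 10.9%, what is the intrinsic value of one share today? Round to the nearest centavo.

R$177.67

Two-stage DDM. Project D₁…D_6 at 0.295, terminal growth 0.022, discount at r = 0.109.
D_1 = 5.6850
D_2 = 7.3621
D_3 = 9.5340
D_4 = 12.3465
D_5 = 15.9887
D_6 = 20.7054
Terminal value at t=6: TV = D_7/(r−g) = 21.1609/(0.109−0.022) = 243.2287
P₀ = 5.6850/(1+0.109)^1 + 7.3621/(1+0.109)^2 + 9.5340/(1+0.109)^3 + 12.3465/(1+0.109)^4 + 15.9887/(1+0.109)^5 + 20.7054/(1+0.109)^6 + 243.2287/(1+0.109)^6 = 177.6712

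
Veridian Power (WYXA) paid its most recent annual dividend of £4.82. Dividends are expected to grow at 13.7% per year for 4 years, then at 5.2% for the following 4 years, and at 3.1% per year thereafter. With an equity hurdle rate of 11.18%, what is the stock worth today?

£92.72

Three-stage DDM. Project D₁…D_8; terminal Gordon value at t=8 with g = 0.031; discount at r = 0.1118.
D_1 = 5.4803
D_2 = 6.2311
D_3 = 7.0848
D_4 = 8.0554
D_5 = 8.4743
D_6 = 8.9150
D_7 = 9.3786
D_8 = 9.8662
TV_8 = 10.1721/(0.1118−0.031) = 125.8923
P₀ = Σ Dₜ/(1+r)ᵗ + TV_8/(1+r)^8 = 92.7231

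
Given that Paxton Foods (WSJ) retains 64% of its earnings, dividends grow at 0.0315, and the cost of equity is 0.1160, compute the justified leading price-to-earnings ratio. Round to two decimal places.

4.26

Payout ratio b = 1 − 0.64 = 0.36.
Justified leading P/E = b/(r−g) = 0.36/(0.116−0.0315) = 4.2604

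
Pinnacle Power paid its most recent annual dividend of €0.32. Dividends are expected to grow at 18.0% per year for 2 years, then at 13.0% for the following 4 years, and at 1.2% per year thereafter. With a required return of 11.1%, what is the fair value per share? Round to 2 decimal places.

€6.16

Three-stage DDM. Project D₁…D_6; terminal Gordon value at t=6 with g = 0.012; discount at r = 0.111.
D_1 = 0.3776
D_2 = 0.4456
D_3 = 0.5035
D_4 = 0.5689
D_5 = 0.6429
D_6 = 0.7265
TV_6 = 0.7352/(0.111−0.012) = 7.4263
P₀ = Σ Dₜ/(1+r)ᵗ + TV_6/(1+r)^6 = 6.1566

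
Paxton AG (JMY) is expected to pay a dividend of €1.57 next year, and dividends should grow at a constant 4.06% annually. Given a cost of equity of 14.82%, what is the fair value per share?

€14.59

Gordon growth model: P₀ = D₁/(r − g), with D₁ = 1.57 given directly.
P₀ = 1.5700 / (0.1482 − 0.0406) = 1.5700 / 0.1076 = 14.5911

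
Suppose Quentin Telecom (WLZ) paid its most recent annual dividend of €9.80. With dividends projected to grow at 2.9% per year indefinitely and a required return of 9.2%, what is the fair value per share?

€160.07

Gordon growth model: P₀ = D₁/(r − g). D₁ = 9.80 × (1 + 0.029) = 10.0842.
P₀ = 10.0842 / (0.092 − 0.029) = 10.0842 / 0.063 = 160.0667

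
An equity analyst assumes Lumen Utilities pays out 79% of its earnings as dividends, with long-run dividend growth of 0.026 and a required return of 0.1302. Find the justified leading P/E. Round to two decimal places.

Justified leading P/E = b/(r−g) = 0.79/(0.1302−0.026) = 7.5816

7.58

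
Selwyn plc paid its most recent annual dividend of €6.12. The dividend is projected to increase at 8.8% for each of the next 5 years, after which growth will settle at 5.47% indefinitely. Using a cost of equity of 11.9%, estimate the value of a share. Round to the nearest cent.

€115.38

Two-stage DDM. Project D₁…D_5 at 0.088, terminal growth 0.0547, discount at r = 0.119.
D_1 = 6.6586
D_2 = 7.2445
D_3 = 7.8820
D_4 = 8.5756
D_5 = 9.3303
Terminal value at t=5: TV = D_6/(r−g) = 9.8407/(0.119−0.0547) = 153.0431
P₀ = 6.6586/(1+0.119)^1 + 7.2445/(1+0.119)^2 + 7.8820/(1+0.119)^3 + 8.5756/(1+0.119)^4 + 9.3303/(1+0.119)^5 + 153.0431/(1+0.119)^5 = 115.3784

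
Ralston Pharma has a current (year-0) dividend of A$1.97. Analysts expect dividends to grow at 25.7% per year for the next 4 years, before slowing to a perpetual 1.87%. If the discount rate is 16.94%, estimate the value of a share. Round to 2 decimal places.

A$27.25

Two-stage DDM. Project D₁…D_4 at 0.257, terminal growth 0.0187, discount at r = 0.1694.
D_1 = 2.4763
D_2 = 3.1127
D_3 = 3.9127
D_4 = 4.9182
Terminal value at t=4: TV = D_5/(r−g) = 5.0102/(0.1694−0.0187) = 33.2461
P₀ = 2.4763/(1+0.1694)^1 + 3.1127/(1+0.1694)^2 + 3.9127/(1+0.1694)^3 + 4.9182/(1+0.1694)^4 + 33.2461/(1+0.1694)^4 = 27.2487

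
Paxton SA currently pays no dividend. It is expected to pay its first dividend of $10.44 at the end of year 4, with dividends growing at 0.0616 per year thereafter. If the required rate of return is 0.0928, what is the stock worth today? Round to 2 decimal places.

$256.40

Deferred-dividend DDM. At t=3 the remaining stream is a growing perpetuity with first payment D_4 = 10.44.
V_3 = D_4/(r−g) = 10.44/(0.0928−0.0616) = 334.6154
P₀ = V_3/(1+r)^3 = 334.6154/(1+0.0928)^3 = 256.4034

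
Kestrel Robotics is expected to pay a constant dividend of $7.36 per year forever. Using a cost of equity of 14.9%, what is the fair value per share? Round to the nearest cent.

Zero-growth DDM (perpetuity): P₀ = D/r = 7.36 / 0.149 = 49.3960

$49.40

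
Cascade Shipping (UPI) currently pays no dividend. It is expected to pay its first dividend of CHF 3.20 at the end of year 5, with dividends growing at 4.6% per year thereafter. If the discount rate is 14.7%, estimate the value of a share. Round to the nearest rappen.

CHF 18.31

Deferred-dividend DDM. At t=4 the remaining stream is a growing perpetuity with first payment D_5 = 3.20.
V_4 = D_5/(r−g) = 3.20/(0.147−0.046) = 31.6832
P₀ = V_4/(1+r)^4 = 31.6832/(1+0.147)^4 = 18.3052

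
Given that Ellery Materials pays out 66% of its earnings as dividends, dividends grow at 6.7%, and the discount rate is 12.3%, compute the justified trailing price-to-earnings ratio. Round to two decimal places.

Justified trailing P/E = b(1+g)/(r−g) = 0.66×(1+0.067)/(0.123−0.067) = 12.5754

12.58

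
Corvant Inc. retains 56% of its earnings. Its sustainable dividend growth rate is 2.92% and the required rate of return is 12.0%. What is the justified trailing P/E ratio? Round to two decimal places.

4.99

Payout ratio b = 1 − 0.56 = 0.44.
Justified trailing P/E = b(1+g)/(r−g) = 0.44×(1+0.0292)/(0.12−0.0292) = 4.9873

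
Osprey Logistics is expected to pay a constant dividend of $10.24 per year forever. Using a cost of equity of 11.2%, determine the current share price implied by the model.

$91.43

Zero-growth DDM (perpetuity): P₀ = D/r = 10.24 / 0.112 = 91.4286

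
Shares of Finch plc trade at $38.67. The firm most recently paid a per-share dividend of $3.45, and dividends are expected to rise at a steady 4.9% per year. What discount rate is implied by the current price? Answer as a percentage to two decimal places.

14.26%

Rearranging the constant-growth DDM: r = D₁/P₀ + g.
D₁ = 3.45 × (1 + 0.049) = 3.6191.
r = 3.6191 / 38.67 + 0.049 = 0.09359 + 0.049 = 0.14259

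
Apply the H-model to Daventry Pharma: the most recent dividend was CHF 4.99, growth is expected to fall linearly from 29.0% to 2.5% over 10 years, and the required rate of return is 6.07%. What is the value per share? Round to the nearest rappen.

H-model: P₀ = D₀[(1+g_L) + H(g_S−g_L)]/(r−g_L), with H = 10/2 = 5.
P₀ = 4.99 × [(1+0.025) + 5×(0.29−0.025)] / (0.0607−0.025)
   = 4.99 × 2.3500 / 0.0357 = 328.4734

CHF 328.47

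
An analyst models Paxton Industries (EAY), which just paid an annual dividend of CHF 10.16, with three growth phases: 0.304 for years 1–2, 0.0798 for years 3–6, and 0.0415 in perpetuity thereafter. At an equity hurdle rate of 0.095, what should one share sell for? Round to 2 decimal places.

CHF 347.41

Three-stage DDM. Project D₁…D_6; terminal Gordon value at t=6 with g = 0.0415; discount at r = 0.095.
D_1 = 13.2486
D_2 = 17.2762
D_3 = 18.6549
D_4 = 20.1435
D_5 = 21.7510
D_6 = 23.4867
TV_6 = 24.4614/(0.095−0.0415) = 457.2226
P₀ = Σ Dₜ/(1+r)ᵗ + TV_6/(1+r)^6 = 347.4119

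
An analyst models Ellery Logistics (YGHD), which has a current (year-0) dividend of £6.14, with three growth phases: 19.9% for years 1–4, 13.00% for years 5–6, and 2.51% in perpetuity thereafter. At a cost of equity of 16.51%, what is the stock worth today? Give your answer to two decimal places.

Three-stage DDM. Project D₁…D_6; terminal Gordon value at t=6 with g = 0.0251; discount at r = 0.1651.
D_1 = 7.3619
D_2 = 8.8269
D_3 = 10.5834
D_4 = 12.6895
D_5 = 14.3392
D_6 = 16.2032
TV_6 = 16.6099/(0.1651−0.0251) = 118.6425
P₀ = Σ Dₜ/(1+r)ᵗ + TV_6/(1+r)^6 = 86.9868

£86.99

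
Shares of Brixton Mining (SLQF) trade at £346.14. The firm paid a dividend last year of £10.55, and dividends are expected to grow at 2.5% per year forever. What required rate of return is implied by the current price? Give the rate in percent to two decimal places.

5.62%

Rearranging the constant-growth DDM: r = D₁/P₀ + g.
D₁ = 10.55 × (1 + 0.025) = 10.8138.
r = 10.8138 / 346.14 + 0.025 = 0.03124 + 0.025 = 0.05624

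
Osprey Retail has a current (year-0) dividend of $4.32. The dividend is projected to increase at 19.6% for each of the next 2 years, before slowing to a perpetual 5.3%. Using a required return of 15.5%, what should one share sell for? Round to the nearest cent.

$56.93

Two-stage DDM. Project D₁…D_2 at 0.196, terminal growth 0.053, discount at r = 0.155.
D_1 = 5.1667
D_2 = 6.1794
Terminal value at t=2: TV = D_3/(r−g) = 6.5069/(0.155−0.053) = 63.7932
P₀ = 5.1667/(1+0.155)^1 + 6.1794/(1+0.155)^2 + 63.7932/(1+0.155)^2 = 56.9256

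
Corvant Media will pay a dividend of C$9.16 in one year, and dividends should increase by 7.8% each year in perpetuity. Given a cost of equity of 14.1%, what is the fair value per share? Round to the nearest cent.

Gordon growth model: P₀ = D₁/(r − g), with D₁ = 9.16 given directly.
P₀ = 9.1600 / (0.141 − 0.078) = 9.1600 / 0.063 = 145.3968

C$145.40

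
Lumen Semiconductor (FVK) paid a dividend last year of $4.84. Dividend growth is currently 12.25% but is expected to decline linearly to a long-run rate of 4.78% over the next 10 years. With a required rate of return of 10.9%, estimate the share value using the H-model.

$112.40

H-model: P₀ = D₀[(1+g_L) + H(g_S−g_L)]/(r−g_L), with H = 10/2 = 5.
P₀ = 4.84 × [(1+0.0478) + 5×(0.1225−0.0478)] / (0.109−0.0478)
   = 4.84 × 1.4213 / 0.0612 = 112.4035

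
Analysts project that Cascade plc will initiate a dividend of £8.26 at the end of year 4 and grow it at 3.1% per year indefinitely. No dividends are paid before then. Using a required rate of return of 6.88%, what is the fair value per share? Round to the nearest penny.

Deferred-dividend DDM. At t=3 the remaining stream is a growing perpetuity with first payment D_4 = 8.26.
V_3 = D_4/(r−g) = 8.26/(0.0688−0.031) = 218.5185
P₀ = V_3/(1+r)^3 = 218.5185/(1+0.0688)^3 = 178.9777

£178.98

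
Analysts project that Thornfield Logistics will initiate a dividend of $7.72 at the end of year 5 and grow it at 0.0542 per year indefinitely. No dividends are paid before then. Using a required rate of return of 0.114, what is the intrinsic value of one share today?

Deferred-dividend DDM. At t=4 the remaining stream is a growing perpetuity with first payment D_5 = 7.72.
V_4 = D_5/(r−g) = 7.72/(0.114−0.0542) = 129.0970
P₀ = V_4/(1+r)^4 = 129.0970/(1+0.114)^4 = 83.8253

$83.83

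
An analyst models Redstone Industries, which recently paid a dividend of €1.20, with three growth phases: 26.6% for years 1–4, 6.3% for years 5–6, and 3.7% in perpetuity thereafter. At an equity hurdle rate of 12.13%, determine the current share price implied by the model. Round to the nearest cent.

Three-stage DDM. Project D₁…D_6; terminal Gordon value at t=6 with g = 0.037; discount at r = 0.1213.
D_1 = 1.5192
D_2 = 1.9233
D_3 = 2.4349
D_4 = 3.0826
D_5 = 3.2768
D_6 = 3.4832
TV_6 = 3.6121/(0.1213−0.037) = 42.8483
P₀ = Σ Dₜ/(1+r)ᵗ + TV_6/(1+r)^6 = 31.7204

€31.72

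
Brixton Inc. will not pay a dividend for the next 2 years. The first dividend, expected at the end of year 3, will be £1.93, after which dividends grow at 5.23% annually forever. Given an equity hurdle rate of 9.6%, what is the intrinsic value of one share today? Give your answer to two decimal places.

£36.77

Deferred-dividend DDM. At t=2 the remaining stream is a growing perpetuity with first payment D_3 = 1.93.
V_2 = D_3/(r−g) = 1.93/(0.096−0.0523) = 44.1648
P₀ = V_2/(1+r)^2 = 44.1648/(1+0.096)^2 = 36.7667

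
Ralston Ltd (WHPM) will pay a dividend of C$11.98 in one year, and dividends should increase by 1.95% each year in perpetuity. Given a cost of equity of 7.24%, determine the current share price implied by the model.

C$226.47

Gordon growth model: P₀ = D₁/(r − g), with D₁ = 11.98 given directly.
P₀ = 11.9800 / (0.0724 − 0.0195) = 11.9800 / 0.0529 = 226.4650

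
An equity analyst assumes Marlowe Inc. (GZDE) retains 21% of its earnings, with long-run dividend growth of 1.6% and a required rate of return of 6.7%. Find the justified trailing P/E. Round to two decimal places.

Payout ratio b = 1 − 0.21 = 0.79.
Justified trailing P/E = b(1+g)/(r−g) = 0.79×(1+0.016)/(0.067−0.016) = 15.7380

15.74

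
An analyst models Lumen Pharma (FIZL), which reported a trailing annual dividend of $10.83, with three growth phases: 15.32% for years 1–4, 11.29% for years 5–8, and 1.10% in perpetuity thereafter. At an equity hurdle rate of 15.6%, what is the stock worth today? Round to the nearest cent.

Three-stage DDM. Project D₁…D_8; terminal Gordon value at t=8 with g = 0.011; discount at r = 0.156.
D_1 = 12.4892
D_2 = 14.4025
D_3 = 16.6090
D_4 = 19.1534
D_5 = 21.3159
D_6 = 23.7224
D_7 = 26.4007
D_8 = 29.3813
TV_8 = 29.7045/(0.156−0.011) = 204.8588
P₀ = Σ Dₜ/(1+r)ᵗ + TV_8/(1+r)^8 = 146.3456

$146.35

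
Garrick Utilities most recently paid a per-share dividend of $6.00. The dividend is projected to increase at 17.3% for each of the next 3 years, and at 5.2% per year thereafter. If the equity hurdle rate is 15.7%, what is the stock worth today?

$81.15

Two-stage DDM. Project D₁…D_3 at 0.173, terminal growth 0.052, discount at r = 0.157.
D_1 = 7.0380
D_2 = 8.2556
D_3 = 9.6838
Terminal value at t=3: TV = D_4/(r−g) = 10.1873/(0.157−0.052) = 97.0223
P₀ = 7.0380/(1+0.157)^1 + 8.2556/(1+0.157)^2 + 9.6838/(1+0.157)^3 + 97.0223/(1+0.157)^3 = 81.1453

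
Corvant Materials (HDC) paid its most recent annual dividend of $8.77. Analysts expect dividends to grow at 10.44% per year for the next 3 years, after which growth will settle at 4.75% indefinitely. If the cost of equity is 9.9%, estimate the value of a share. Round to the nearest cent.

$207.59

Two-stage DDM. Project D₁…D_3 at 0.1044, terminal growth 0.0475, discount at r = 0.099.
D_1 = 9.6856
D_2 = 10.6968
D_3 = 11.8135
Terminal value at t=3: TV = D_4/(r−g) = 12.3746/(0.099−0.0475) = 240.2844
P₀ = 9.6856/(1+0.099)^1 + 10.6968/(1+0.099)^2 + 11.8135/(1+0.099)^3 + 240.2844/(1+0.099)^3 = 207.5919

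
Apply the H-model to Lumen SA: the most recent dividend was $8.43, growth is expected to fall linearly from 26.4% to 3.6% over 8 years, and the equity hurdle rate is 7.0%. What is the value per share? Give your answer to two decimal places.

H-model: P₀ = D₀[(1+g_L) + H(g_S−g_L)]/(r−g_L), with H = 8/2 = 4.
P₀ = 8.43 × [(1+0.036) + 4×(0.264−0.036)] / (0.07−0.036)
   = 8.43 × 1.9480 / 0.034 = 482.9894

$482.99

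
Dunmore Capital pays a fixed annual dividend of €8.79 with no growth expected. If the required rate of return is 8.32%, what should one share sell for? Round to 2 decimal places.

Zero-growth DDM (perpetuity): P₀ = D/r = 8.79 / 0.0832 = 105.6490

€105.65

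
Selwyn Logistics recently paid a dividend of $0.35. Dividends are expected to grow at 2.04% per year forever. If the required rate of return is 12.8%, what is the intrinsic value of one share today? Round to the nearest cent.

$3.32

Gordon growth model: P₀ = D₁/(r − g). D₁ = 0.35 × (1 + 0.0204) = 0.3571.
P₀ = 0.3571 / (0.128 − 0.0204) = 0.3571 / 0.1076 = 3.3191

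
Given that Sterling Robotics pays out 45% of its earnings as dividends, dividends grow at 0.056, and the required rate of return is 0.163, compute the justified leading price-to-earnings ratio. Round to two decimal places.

4.21

Justified leading P/E = b/(r−g) = 0.45/(0.163−0.056) = 4.2056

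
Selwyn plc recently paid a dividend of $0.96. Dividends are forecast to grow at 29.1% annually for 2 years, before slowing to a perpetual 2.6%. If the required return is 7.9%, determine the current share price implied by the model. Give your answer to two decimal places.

Two-stage DDM. Project D₁…D_2 at 0.291, terminal growth 0.026, discount at r = 0.079.
D_1 = 1.2394
D_2 = 1.6000
Terminal value at t=2: TV = D_3/(r−g) = 1.6416/(0.079−0.026) = 30.9739
P₀ = 1.2394/(1+0.079)^1 + 1.6000/(1+0.079)^2 + 30.9739/(1+0.079)^2 = 29.1272

$29.13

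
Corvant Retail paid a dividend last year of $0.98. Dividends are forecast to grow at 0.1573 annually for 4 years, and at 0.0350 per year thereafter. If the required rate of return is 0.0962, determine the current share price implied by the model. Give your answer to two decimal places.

$25.09

Two-stage DDM. Project D₁…D_4 at 0.1573, terminal growth 0.035, discount at r = 0.0962.
D_1 = 1.1342
D_2 = 1.3126
D_3 = 1.5190
D_4 = 1.7580
Terminal value at t=4: TV = D_5/(r−g) = 1.8195/(0.0962−0.035) = 29.7303
P₀ = 1.1342/(1+0.0962)^1 + 1.3126/(1+0.0962)^2 + 1.5190/(1+0.0962)^3 + 1.7580/(1+0.0962)^4 + 29.7303/(1+0.0962)^4 = 25.0867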